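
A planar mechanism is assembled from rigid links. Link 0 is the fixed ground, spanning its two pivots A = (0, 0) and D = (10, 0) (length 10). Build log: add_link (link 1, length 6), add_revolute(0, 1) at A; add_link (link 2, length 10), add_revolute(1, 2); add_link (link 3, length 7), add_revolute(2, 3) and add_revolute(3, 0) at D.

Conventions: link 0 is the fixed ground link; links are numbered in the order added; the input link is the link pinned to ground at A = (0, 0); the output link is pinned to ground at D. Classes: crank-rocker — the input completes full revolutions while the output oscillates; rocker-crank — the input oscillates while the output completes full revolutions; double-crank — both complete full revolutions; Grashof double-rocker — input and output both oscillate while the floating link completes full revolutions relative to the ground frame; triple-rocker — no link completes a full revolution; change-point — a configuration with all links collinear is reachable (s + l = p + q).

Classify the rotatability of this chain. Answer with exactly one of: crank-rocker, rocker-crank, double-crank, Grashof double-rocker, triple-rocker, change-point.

lengths: ground=10, input=6, coupler=10, output=7
sorted: s=6 (shortest), l=10 (longest), p+q=17
s + l = 16 vs p + q = 17
s + l < p + q (Grashof) with shortest = input link → crank-rocker

crank-rocker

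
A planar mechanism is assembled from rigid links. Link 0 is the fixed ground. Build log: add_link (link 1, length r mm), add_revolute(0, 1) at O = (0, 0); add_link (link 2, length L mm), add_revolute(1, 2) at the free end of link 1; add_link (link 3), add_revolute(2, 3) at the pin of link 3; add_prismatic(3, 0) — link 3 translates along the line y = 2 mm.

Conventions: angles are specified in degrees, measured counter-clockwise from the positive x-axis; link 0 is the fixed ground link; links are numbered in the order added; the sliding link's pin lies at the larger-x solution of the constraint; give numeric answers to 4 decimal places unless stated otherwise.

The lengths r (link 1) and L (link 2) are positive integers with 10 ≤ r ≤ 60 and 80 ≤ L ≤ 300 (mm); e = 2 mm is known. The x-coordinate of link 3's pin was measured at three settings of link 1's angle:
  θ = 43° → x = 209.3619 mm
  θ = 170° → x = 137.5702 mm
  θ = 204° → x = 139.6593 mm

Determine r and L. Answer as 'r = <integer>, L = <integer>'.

constraint per measurement: (x − r cos θ)² + (r sin θ − e)² = L²
subtracting the θ₁ and θ₂ equations cancels the r² and L² terms:
r = (x₁² − x₂²) / (2[(x₁cos θ₁ + e sin θ₁) − (x₂cos θ₂ + e sin θ₂)]) = 43.0000 → r = 43
L² = (x₁ − r cos θ₁)² + (r sin θ₁ − e)² = 32399.9878 → L = 180.0000 → L = 180
check at θ₃=204°: x = 139.6593 (printed 139.6593) ✓

r = 43, L = 180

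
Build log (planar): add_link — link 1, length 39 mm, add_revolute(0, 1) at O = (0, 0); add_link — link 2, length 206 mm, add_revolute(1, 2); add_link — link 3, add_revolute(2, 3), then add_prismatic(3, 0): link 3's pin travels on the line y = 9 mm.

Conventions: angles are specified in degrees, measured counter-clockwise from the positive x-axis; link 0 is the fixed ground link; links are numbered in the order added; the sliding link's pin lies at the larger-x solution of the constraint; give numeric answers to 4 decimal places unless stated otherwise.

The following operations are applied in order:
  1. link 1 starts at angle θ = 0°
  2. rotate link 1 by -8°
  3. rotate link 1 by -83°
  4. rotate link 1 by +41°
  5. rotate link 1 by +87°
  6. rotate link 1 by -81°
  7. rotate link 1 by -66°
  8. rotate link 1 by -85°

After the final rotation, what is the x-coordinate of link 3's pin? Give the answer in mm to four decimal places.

geometry: r = 39 mm, L = 206 mm, e = 9 mm; θ starts at 0°
rotate link 1 by -8°: θ ← 0° -8° = -8°
rotate link 1 by -83°: θ ← -8° -83° = -91°
rotate link 1 by +41°: θ ← -91° +41° = -50°
rotate link 1 by +87°: θ ← -50° +87° = 37°
rotate link 1 by -81°: θ ← 37° -81° = -44°
rotate link 1 by -66°: θ ← -44° -66° = -110°
rotate link 1 by -85°: θ ← -110° -85° = -195°
crank pin P = (r cos θ, r sin θ) = (-37.671107, 10.093943)
h = r sin θ − e = 10.093943 − 9 = 1.093943
x = r cos θ + √(L² − h²) = -37.671107 + 205.997095 = 168.325988

168.3260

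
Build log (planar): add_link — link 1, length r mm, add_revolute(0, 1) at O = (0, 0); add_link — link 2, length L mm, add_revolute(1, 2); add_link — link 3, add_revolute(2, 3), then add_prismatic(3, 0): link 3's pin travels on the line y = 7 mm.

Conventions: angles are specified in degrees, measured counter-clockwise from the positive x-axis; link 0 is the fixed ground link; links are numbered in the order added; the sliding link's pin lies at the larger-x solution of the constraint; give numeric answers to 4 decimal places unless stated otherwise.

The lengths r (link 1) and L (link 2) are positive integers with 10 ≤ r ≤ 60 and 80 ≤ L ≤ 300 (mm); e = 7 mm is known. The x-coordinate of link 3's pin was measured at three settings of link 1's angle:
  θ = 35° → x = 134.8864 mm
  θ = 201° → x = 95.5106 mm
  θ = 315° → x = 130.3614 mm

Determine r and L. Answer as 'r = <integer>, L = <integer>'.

constraint per measurement: (x − r cos θ)² + (r sin θ − e)² = L²
subtracting the θ₁ and θ₂ equations cancels the r² and L² terms:
r = (x₁² − x₂²) / (2[(x₁cos θ₁ + e sin θ₁) − (x₂cos θ₂ + e sin θ₂)]) = 22.0000 → r = 22
L² = (x₁ − r cos θ₁)² + (r sin θ₁ − e)² = 13689.0107 → L = 117.0000 → L = 117
check at θ₃=315°: x = 130.3614 (printed 130.3614) ✓

r = 22, L = 117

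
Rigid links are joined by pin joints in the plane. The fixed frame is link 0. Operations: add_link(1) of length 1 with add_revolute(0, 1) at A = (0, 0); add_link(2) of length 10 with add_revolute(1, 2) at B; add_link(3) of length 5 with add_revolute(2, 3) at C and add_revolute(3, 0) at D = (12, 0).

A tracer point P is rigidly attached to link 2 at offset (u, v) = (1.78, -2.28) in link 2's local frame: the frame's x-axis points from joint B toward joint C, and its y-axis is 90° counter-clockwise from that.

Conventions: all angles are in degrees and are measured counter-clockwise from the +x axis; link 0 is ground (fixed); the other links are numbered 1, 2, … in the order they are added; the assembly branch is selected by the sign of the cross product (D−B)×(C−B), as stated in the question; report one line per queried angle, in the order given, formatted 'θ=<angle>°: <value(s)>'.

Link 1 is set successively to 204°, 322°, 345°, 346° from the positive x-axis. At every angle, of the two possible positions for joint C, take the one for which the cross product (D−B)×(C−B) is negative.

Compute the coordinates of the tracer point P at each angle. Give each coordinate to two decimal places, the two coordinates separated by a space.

A=(0,0), D=(12.00,0)
θ=204°: B = A + 1.00·(cos204°, sin204°) = (-0.9135, -0.4067)
θ=204°: |BD| = 12.9199
θ=204°: circle(B,10.00) ∩ circle(D,5.00): a=9.3625, h=3.5134
θ=204°:   candidates: C₊=(8.3337,3.3997) cross=45.394; C₋=(8.5549,-3.6237) cross=-45.394
θ=204°:   branch - wants cross < 0 → take C=(8.5549,-3.6237) (cross=-45.394)
θ=204°: ex = (C−B)/|BC| = (0.9468,-0.3217); ey = (0.3217,0.9468)
θ=204°: P = B + 1.78·ex + -2.28·ey = (0.0384,-3.1382)
θ=322°: B = A + 1.00·(cos322°, sin322°) = (0.7880, -0.6157)
θ=322°: |BD| = 11.2289
θ=322°: circle(B,10.00) ∩ circle(D,5.00): a=8.9540, h=4.4525
θ=322°:   candidates: C₊=(9.4845,4.3211) cross=49.997; C₋=(9.9727,-4.5706) cross=-49.997
θ=322°:   branch - wants cross < 0 → take C=(9.9727,-4.5706) (cross=-49.997)
θ=322°: ex = (C−B)/|BC| = (0.9185,-0.3955); ey = (0.3955,0.9185)
θ=322°: P = B + 1.78·ex + -2.28·ey = (1.5212,-3.4137)
θ=345°: B = A + 1.00·(cos345°, sin345°) = (0.9659, -0.2588)
θ=345°: |BD| = 11.0371
θ=345°: circle(B,10.00) ∩ circle(D,5.00): a=8.9162, h=4.5279
θ=345°:   candidates: C₊=(9.7735,4.4769) cross=49.975; C₋=(9.9858,-4.5764) cross=-49.975
θ=345°:   branch - wants cross < 0 → take C=(9.9858,-4.5764) (cross=-49.975)
θ=345°: ex = (C−B)/|BC| = (0.9020,-0.4318); ey = (0.4318,0.9020)
θ=345°: P = B + 1.78·ex + -2.28·ey = (1.5871,-3.0839)
θ=346°: B = A + 1.00·(cos346°, sin346°) = (0.9703, -0.2419)
θ=346°: |BD| = 11.0324
θ=346°: circle(B,10.00) ∩ circle(D,5.00): a=8.9153, h=4.5297
θ=346°:   candidates: C₊=(9.7841,4.4822) cross=49.973; C₋=(9.9828,-4.5750) cross=-49.973
θ=346°:   branch - wants cross < 0 → take C=(9.9828,-4.5750) (cross=-49.973)
θ=346°: ex = (C−B)/|BC| = (0.9012,-0.4333); ey = (0.4333,0.9012)
θ=346°: P = B + 1.78·ex + -2.28·ey = (1.5866,-3.0681)

θ=204°: 0.04 -3.14
θ=322°: 1.52 -3.41
θ=345°: 1.59 -3.08
θ=346°: 1.59 -3.07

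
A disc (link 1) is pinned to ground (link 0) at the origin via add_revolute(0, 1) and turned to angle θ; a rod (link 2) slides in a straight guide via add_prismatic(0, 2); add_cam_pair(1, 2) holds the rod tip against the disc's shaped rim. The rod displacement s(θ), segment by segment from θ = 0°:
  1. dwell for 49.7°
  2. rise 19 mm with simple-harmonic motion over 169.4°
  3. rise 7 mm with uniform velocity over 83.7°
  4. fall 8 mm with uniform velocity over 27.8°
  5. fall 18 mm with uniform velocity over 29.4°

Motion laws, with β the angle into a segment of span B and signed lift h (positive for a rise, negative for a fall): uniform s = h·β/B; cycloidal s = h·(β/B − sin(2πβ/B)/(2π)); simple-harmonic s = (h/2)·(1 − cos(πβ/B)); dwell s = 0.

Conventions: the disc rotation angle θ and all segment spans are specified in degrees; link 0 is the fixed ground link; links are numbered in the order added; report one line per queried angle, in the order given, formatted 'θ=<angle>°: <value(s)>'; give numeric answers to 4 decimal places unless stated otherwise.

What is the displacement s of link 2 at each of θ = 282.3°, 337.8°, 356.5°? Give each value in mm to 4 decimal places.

segment 1 (0° to 49.7°, dwell): s unchanged at 0.0000
segment 2 (49.7° to 219.1°, simple-harmonic, h = 19) is passed completely: s = 0.0000 + (19) = 19.0000
θ = 282.3° falls in segment 3 (219.1° to 302.8°, uniform, h = 7): β = 282.3 − 219.1 = 63.2°, B = 83.7°; Δs = 7·63.2/83.7 = 5.2855; s = 19.0000 + 5.2855 = 24.2855
segment 3 (219.1° to 302.8°, uniform, h = 7) is passed completely: s = 19.0000 + (7) = 26.0000
segment 4 (302.8° to 330.6°, uniform, h = -8) is passed completely: s = 26.0000 + (-8) = 18.0000
θ = 337.8° falls in segment 5 (330.6° to 360°, uniform, h = -18): β = 337.8 − 330.6 = 7.2°, B = 29.4°; Δs = -18·7.2/29.4 = -4.4082; s = 18.0000 − 4.4082 = 13.5918
θ = 356.5° falls in segment 5 (330.6° to 360°, uniform, h = -18): β = 356.5 − 330.6 = 25.9°, B = 29.4°; Δs = -18·25.9/29.4 = -15.8571; s = 18.0000 − 15.8571 = 2.1429

θ=282.3°: 24.2855
θ=337.8°: 13.5918
θ=356.5°: 2.1429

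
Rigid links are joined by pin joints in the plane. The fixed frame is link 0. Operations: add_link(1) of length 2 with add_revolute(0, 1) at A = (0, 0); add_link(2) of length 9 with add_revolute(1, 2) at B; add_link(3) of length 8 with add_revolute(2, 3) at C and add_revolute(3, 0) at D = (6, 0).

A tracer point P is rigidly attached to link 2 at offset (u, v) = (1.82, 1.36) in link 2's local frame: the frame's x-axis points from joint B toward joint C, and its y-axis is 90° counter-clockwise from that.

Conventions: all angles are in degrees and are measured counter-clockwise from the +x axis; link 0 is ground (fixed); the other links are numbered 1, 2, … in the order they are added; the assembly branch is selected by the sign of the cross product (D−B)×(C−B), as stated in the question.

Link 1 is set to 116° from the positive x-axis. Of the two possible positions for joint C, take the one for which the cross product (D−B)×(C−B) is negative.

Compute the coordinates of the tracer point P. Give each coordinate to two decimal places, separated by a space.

A=(0,0), D=(6.00,0)
B = A + 2.00·(cos116°, sin116°) = (-0.8767, 1.7976)
|BD| = 7.1078
circle(B,9.00) ∩ circle(D,8.00): a=4.7498, h=7.6446
  candidates: C₊=(5.6520,7.9924) cross=54.336; C₋=(1.7853,-6.7997) cross=-54.336
  branch - wants cross < 0 → take C=(1.7853,-6.7997) (cross=-54.336)
ex = (C−B)/|BC| = (0.2958,-0.9553); ey = (0.9553,0.2958)
P = B + 1.82·ex + 1.36·ey = (0.9607,0.4613)

0.96 0.46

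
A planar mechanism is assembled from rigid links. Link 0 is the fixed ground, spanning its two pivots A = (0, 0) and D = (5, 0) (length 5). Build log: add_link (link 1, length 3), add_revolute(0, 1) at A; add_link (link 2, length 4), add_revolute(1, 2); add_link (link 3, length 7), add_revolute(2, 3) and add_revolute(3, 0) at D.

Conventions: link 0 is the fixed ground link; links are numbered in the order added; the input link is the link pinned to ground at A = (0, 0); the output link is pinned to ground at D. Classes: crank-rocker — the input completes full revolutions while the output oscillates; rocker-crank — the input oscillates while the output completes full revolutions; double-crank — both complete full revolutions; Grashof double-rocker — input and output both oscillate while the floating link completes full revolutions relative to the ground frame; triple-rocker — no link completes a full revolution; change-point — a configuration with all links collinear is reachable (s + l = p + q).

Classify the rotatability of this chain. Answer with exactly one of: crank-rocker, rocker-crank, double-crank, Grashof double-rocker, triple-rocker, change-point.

lengths: ground=5, input=3, coupler=4, output=7
sorted: s=3 (shortest), l=7 (longest), p+q=9
s + l = 10 vs p + q = 9
s + l > p + q → non-Grashof → no link fully rotates → triple-rocker

triple-rocker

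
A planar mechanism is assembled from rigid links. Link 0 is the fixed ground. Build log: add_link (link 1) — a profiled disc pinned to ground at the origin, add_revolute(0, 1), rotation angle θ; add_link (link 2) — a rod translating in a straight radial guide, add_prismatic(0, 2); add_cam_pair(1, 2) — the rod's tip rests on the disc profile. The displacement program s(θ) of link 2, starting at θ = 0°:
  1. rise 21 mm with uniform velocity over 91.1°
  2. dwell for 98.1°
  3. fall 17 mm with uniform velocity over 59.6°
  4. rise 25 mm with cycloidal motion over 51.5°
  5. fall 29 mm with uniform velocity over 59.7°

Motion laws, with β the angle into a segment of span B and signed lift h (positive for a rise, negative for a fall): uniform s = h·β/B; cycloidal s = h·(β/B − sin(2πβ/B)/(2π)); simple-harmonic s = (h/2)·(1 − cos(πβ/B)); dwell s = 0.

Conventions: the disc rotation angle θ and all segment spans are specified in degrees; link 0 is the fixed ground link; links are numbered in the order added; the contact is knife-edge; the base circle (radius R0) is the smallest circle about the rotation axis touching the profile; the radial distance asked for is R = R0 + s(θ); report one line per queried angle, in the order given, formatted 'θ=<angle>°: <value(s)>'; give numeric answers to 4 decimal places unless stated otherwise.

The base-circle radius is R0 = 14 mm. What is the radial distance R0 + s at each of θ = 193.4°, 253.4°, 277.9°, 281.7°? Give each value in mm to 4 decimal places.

seg 1 [0°–91.1°] uniform, h=21: full span → s += 21 → s = 21.0000
seg 2 [91.1°–189.2°] dwell: s stays 21.0000
seg 3 [189.2°–248.8°] uniform, h=-17: θ=193.4° here. β=4.2, B=59.6. -17·4.2/59.6 = -1.1980 → s = 19.8020
seg 3 [189.2°–248.8°] uniform, h=-17: full span → s += -17 → s = 4.0000
seg 4 [248.8°–300.3°] cycloidal, h=25: θ=253.4° here. β=4.6, B=51.5. 25·(0.0893 − sin(2π·0.0893)/(2π)) = 0.1154 → s = 4.1154
seg 4 [248.8°–300.3°] cycloidal, h=25: θ=277.9° here. β=29.1, B=51.5. 25·(0.5650 − sin(2π·0.5650)/(2π)) = 15.7075 → s = 19.7075
seg 4 [248.8°–300.3°] cycloidal, h=25: θ=281.7° here. β=32.9, B=51.5. 25·(0.6388 − sin(2π·0.6388)/(2π)) = 19.0180 → s = 23.0180
θ=193.4°: R = R0 + s = 14 + 19.8020 = 33.8020
θ=253.4°: R = R0 + s = 14 + 4.1154 = 18.1154
θ=277.9°: R = R0 + s = 14 + 19.7075 = 33.7075
θ=281.7°: R = R0 + s = 14 + 23.0180 = 37.0180

θ=193.4°: 33.8020
θ=253.4°: 18.1154
θ=277.9°: 33.7075
θ=281.7°: 37.0180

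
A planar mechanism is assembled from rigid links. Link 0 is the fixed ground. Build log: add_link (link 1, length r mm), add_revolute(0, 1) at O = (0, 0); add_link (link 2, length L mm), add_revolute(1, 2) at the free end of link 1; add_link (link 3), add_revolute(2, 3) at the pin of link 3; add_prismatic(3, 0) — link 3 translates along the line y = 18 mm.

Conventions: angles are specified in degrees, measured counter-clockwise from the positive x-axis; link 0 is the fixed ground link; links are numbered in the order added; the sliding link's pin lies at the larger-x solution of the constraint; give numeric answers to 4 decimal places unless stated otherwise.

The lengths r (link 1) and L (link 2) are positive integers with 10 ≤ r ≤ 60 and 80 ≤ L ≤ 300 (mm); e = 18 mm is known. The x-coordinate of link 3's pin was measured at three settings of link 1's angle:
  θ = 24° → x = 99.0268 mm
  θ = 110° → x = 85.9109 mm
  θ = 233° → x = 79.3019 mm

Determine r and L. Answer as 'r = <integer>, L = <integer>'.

constraint per measurement: (x − r cos θ)² + (r sin θ − e)² = L²
subtracting the θ₁ and θ₂ equations cancels the r² and L² terms:
r = (x₁² − x₂²) / (2[(x₁cos θ₁ + e sin θ₁) − (x₂cos θ₂ + e sin θ₂)]) = 11.0000 → r = 11
L² = (x₁ − r cos θ₁)² + (r sin θ₁ − e)² = 8099.9988 → L = 90.0000 → L = 90
check at θ₃=233°: x = 79.3019 (printed 79.3019) ✓

r = 11, L = 90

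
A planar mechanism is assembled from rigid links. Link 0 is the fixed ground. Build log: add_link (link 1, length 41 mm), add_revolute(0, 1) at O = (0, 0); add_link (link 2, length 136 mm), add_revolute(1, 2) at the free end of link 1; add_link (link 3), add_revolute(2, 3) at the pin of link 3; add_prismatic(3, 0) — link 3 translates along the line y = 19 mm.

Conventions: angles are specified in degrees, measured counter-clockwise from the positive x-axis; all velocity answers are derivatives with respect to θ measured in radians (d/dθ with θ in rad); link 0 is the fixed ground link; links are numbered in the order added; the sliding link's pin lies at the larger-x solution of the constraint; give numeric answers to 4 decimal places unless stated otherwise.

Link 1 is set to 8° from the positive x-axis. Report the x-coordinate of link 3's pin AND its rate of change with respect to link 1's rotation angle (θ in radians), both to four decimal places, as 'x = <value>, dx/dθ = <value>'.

geometry: r = 41 mm, L = 136 mm, e = 19 mm
crank pin P = (r cos θ, r sin θ) = (40.600991, 5.706097)
h = r sin θ − e = 5.706097 − 19 = -13.293903
x = r cos θ + √(L² − h²) = 40.600991 + 135.348706 = 175.949697
dx/dθ = −r sin θ − h·r cos θ/√(L² − h²) (θ in radians; h = -13.293903) = -1.718282

x = 175.9497, dx/dθ = -1.7183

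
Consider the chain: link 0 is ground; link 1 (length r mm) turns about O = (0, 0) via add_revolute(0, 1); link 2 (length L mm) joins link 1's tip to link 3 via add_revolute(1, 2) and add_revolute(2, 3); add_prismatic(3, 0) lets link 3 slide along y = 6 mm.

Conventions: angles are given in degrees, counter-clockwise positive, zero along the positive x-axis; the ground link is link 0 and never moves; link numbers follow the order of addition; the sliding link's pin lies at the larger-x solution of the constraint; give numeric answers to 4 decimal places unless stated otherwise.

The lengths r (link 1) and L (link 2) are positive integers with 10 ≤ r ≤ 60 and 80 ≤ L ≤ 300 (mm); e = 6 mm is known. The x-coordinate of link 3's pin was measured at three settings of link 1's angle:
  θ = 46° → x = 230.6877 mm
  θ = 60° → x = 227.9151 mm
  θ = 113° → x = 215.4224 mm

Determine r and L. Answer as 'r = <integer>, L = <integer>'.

constraint per measurement: (x − r cos θ)² + (r sin θ − e)² = L²
subtracting the θ₁ and θ₂ equations cancels the r² and L² terms:
r = (x₁² − x₂²) / (2[(x₁cos θ₁ + e sin θ₁) − (x₂cos θ₂ + e sin θ₂)]) = 14.0000 → r = 14
L² = (x₁ − r cos θ₁)² + (r sin θ₁ − e)² = 48840.9899 → L = 221.0000 → L = 221
check at θ₃=113°: x = 215.4224 (printed 215.4224) ✓

r = 14, L = 221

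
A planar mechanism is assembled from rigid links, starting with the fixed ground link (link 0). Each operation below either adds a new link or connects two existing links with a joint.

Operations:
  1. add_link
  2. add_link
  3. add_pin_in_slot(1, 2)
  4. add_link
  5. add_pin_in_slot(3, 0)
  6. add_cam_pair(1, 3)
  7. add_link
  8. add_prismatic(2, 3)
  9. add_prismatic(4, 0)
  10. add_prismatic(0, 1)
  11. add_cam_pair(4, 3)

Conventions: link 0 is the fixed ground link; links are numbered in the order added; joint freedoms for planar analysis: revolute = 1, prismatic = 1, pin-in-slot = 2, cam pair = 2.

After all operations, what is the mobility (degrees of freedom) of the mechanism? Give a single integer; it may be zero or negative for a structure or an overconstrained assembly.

L=1 J1=0 J2=0
add link → L=2 J1=0 J2=0
add link → L=3 J1=0 J2=0
PS@1,2 dof=2 J2 → L=3 J1=0 J2=1
add link → L=4 J1=0 J2=1
PS@3,0 dof=2 J2 → L=4 J1=0 J2=2
C@1,3 dof=2 J2 → L=4 J1=0 J2=3
add link → L=5 J1=0 J2=3
P@2,3 dof=1 J1 → L=5 J1=1 J2=3
P@4,0 dof=1 J1 → L=5 J1=2 J2=3
P@0,1 dof=1 J1 → L=5 J1=3 J2=3
C@4,3 dof=2 J2 → L=5 J1=3 J2=4
M=3(L−1)−2J1−J2=3·4−2·3−4=2

M = 2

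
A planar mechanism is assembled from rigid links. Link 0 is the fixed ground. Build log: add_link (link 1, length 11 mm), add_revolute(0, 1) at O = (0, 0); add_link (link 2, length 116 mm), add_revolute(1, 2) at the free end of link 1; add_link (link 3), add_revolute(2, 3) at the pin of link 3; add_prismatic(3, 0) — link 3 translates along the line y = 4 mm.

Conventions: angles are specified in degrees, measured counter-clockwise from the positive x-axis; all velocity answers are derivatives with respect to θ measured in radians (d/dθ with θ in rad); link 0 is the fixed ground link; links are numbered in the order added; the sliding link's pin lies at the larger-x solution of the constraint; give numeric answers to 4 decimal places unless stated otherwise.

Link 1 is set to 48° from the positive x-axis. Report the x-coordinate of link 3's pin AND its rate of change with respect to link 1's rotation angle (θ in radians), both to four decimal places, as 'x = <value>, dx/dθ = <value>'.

geometry: r = 11 mm, L = 116 mm, e = 4 mm
crank pin P = (r cos θ, r sin θ) = (7.360437, 8.174593)
h = r sin θ − e = 8.174593 − 4 = 4.174593
x = r cos θ + √(L² − h²) = 7.360437 + 115.924858 = 123.285295
dx/dθ = −r sin θ − h·r cos θ/√(L² − h²) (θ in radians; h = 4.174593) = -8.439651

x = 123.2853, dx/dθ = -8.4397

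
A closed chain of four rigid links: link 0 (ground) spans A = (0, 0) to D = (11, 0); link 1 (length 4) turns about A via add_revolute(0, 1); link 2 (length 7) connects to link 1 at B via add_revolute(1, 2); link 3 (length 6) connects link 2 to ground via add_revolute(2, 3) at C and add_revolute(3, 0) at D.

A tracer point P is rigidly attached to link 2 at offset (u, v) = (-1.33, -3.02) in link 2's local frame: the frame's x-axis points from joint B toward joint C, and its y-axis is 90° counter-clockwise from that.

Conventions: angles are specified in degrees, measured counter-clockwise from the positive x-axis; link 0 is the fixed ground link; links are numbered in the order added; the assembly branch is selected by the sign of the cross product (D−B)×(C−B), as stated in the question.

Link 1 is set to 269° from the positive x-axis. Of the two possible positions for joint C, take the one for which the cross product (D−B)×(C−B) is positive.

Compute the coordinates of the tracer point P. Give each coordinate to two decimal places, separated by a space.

A=(0,0), D=(11.00,0)
B = A + 4.00·(cos269°, sin269°) = (-0.0698, -3.9994)
|BD| = 11.7701
circle(B,7.00) ∩ circle(D,6.00): a=6.4373, h=2.7497
  candidates: C₊=(5.0501,0.7741) cross=32.365; C₋=(6.9188,-4.3982) cross=-32.365
  branch + wants cross > 0 → take C=(5.0501,0.7741) (cross=32.365)
ex = (C−B)/|BC| = (0.7314,0.6819); ey = (-0.6819,0.7314)
P = B + -1.33·ex + -3.02·ey = (1.0168,-7.1152)

1.02 -7.12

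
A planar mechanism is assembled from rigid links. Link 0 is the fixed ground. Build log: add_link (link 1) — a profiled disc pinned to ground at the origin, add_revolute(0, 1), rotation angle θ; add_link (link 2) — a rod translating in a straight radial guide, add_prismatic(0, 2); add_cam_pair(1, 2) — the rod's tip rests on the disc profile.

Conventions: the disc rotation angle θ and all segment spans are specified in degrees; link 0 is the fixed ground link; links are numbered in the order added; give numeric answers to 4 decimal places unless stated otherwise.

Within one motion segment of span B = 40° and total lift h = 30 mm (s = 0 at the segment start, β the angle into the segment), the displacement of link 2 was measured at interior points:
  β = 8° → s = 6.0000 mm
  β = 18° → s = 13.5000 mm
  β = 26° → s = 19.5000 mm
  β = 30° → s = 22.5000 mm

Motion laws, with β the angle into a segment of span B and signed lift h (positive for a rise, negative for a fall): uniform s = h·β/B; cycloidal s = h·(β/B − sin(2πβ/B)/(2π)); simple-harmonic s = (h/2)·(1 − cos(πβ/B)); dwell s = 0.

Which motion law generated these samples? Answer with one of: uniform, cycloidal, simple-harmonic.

candidates at β/B = r: uniform s = h·r (linear in β); cycloidal s = h·(r − sin(2πr)/(2π)); simple-harmonic s = (h/2)(1 − cos(πr))
β=8°: printed 6.0000 | uniform 6.0000, cycloidal 1.4590, simple-harmonic 2.8647
β=18°: printed 13.5000 | uniform 13.5000, cycloidal 12.0246, simple-harmonic 12.6535
β=26°: printed 19.5000 | uniform 19.5000, cycloidal 23.3628, simple-harmonic 21.8099
β=30°: printed 22.5000 | uniform 22.5000, cycloidal 27.2746, simple-harmonic 25.6066
only one law matches every sample → uniform

uniform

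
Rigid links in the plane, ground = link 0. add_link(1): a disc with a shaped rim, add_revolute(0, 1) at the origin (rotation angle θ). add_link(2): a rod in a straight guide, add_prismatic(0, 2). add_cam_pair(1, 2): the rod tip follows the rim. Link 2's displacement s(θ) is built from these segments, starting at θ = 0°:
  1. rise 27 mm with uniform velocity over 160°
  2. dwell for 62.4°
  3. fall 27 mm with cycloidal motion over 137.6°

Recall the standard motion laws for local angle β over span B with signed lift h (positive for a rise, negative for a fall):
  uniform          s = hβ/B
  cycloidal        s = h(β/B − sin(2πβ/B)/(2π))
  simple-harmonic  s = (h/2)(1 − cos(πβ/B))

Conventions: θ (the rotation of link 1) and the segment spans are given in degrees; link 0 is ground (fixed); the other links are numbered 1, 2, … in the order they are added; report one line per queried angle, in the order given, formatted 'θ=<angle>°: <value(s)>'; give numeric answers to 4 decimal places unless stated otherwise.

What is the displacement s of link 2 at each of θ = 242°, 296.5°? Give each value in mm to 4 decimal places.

segment 1 (0° to 160°, uniform, h = 27) is passed completely: s = 0.0000 + (27) = 27.0000
segment 2 (160° to 222.4°, dwell): s unchanged at 27.0000
θ = 242° falls in segment 3 (222.4° to 360°, cycloidal, h = -27): β = 242 − 222.4 = 19.6°, B = 137.6°; Δs = -27·(0.1424 − sin(2π·0.1424)/(2π)) = -0.4933; s = 27.0000 − 0.4933 = 26.5067
θ = 296.5° falls in segment 3 (222.4° to 360°, cycloidal, h = -27): β = 296.5 − 222.4 = 74.1°, B = 137.6°; Δs = -27·(0.5385 − sin(2π·0.5385)/(2π)) = -15.5698; s = 27.0000 − 15.5698 = 11.4302

θ=242°: 26.5067
θ=296.5°: 11.4302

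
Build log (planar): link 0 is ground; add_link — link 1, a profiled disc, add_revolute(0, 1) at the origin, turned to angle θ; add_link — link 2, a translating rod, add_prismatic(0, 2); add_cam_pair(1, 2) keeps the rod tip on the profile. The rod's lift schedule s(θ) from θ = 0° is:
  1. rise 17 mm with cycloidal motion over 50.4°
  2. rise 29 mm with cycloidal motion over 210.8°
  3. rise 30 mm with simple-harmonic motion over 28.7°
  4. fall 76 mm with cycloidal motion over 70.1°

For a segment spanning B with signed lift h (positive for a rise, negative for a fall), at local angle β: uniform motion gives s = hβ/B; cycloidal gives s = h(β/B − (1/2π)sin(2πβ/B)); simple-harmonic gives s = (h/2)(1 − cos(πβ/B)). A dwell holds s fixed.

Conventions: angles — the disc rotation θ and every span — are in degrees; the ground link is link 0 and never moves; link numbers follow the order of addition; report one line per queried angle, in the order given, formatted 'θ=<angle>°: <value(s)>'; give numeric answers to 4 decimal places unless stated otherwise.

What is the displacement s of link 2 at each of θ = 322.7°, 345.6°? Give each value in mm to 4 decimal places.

seg 1 [0°–50.4°] cycloidal, h=17: full span → s += 17 → s = 17.0000
seg 2 [50.4°–261.2°] cycloidal, h=29: full span → s += 29 → s = 46.0000
seg 3 [261.2°–289.9°] simple-harmonic, h=30: full span → s += 30 → s = 76.0000
seg 4 [289.9°–360°] cycloidal, h=-76: θ=322.7° here. β=32.8, B=70.1. -76·(0.4679 − sin(2π·0.4679)/(2π)) = -33.1378 → s = 42.8622
seg 4 [289.9°–360°] cycloidal, h=-76: θ=345.6° here. β=55.7, B=70.1. -76·(0.7946 − sin(2π·0.7946)/(2π)) = -72.0124 → s = 3.9876

θ=322.7°: 42.8622
θ=345.6°: 3.9876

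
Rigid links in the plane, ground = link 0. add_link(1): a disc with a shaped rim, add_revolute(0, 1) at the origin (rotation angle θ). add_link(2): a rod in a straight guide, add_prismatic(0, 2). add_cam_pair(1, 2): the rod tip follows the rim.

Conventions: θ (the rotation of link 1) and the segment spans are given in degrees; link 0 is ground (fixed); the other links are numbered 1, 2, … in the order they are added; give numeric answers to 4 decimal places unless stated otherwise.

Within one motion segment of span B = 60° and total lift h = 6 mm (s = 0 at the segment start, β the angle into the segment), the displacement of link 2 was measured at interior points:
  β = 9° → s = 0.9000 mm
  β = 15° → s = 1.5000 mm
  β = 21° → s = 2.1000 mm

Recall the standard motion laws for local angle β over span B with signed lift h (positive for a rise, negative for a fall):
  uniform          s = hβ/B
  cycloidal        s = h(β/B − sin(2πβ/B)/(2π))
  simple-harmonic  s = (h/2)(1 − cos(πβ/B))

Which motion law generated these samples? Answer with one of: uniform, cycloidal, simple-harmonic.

candidates at β/B = r: uniform s = h·r (linear in β); cycloidal s = h·(r − sin(2πr)/(2π)); simple-harmonic s = (h/2)(1 − cos(πr))
β=9°: printed 0.9000 | uniform 0.9000, cycloidal 0.1274, simple-harmonic 0.3270
β=15°: printed 1.5000 | uniform 1.5000, cycloidal 0.5451, simple-harmonic 0.8787
β=21°: printed 2.1000 | uniform 2.1000, cycloidal 1.3274, simple-harmonic 1.6380
only one law matches every sample → uniform

uniform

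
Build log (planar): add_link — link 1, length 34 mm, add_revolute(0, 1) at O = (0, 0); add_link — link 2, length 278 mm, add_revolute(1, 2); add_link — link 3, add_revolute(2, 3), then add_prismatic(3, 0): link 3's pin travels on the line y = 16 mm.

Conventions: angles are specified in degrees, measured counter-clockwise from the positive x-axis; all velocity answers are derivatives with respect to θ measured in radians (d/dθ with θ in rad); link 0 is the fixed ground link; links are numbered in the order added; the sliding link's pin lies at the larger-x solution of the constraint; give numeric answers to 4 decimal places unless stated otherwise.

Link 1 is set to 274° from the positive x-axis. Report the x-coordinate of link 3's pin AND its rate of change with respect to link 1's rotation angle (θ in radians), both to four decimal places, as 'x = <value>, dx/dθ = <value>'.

geometry: r = 34 mm, L = 278 mm, e = 16 mm
crank pin P = (r cos θ, r sin θ) = (2.371720, -33.917178)
h = r sin θ − e = -33.917178 − 16 = -49.917178
x = r cos θ + √(L² − h²) = 2.371720 + 273.481764 = 275.853484
dx/dθ = −r sin θ − h·r cos θ/√(L² − h²) (θ in radians; h = -49.917178) = 34.350075

x = 275.8535, dx/dθ = 34.3501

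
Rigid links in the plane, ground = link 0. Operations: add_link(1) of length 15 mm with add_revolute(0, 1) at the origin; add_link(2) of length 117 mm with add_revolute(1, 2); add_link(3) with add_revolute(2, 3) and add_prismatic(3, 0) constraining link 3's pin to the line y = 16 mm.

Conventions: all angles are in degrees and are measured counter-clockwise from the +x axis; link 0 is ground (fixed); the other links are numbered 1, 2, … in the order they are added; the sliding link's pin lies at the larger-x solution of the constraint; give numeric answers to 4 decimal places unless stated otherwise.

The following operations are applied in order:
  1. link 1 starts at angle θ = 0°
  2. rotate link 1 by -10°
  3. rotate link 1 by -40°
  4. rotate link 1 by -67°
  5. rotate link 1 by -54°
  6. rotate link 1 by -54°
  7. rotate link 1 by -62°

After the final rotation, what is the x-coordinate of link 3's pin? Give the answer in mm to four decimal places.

geometry: r = 15 mm, L = 117 mm, e = 16 mm; θ starts at 0°
rotate link 1 by -10°: θ ← 0° -10° = -10°
rotate link 1 by -40°: θ ← -10° -40° = -50°
rotate link 1 by -67°: θ ← -50° -67° = -117°
rotate link 1 by -54°: θ ← -117° -54° = -171°
rotate link 1 by -54°: θ ← -171° -54° = -225°
rotate link 1 by -62°: θ ← -225° -62° = -287°
crank pin P = (r cos θ, r sin θ) = (4.385576, 14.344571)
h = r sin θ − e = 14.344571 − 16 = -1.655429
x = r cos θ + √(L² − h²) = 4.385576 + 116.988288 = 121.373864

121.3739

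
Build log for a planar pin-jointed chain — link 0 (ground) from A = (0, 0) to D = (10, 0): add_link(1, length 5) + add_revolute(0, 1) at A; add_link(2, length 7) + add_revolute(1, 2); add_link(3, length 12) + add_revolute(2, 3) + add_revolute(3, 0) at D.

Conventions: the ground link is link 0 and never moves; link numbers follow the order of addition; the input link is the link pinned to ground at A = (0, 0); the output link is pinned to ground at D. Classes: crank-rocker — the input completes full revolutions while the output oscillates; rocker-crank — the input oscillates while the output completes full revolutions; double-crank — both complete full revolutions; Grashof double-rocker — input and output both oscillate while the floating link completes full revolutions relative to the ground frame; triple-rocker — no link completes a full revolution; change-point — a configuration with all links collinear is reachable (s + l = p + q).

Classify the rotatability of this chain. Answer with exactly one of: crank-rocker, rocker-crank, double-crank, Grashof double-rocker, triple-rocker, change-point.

lengths: ground=10, input=5, coupler=7, output=12
sorted: s=5 (shortest), l=12 (longest), p+q=17
s + l = 17 vs p + q = 17
s + l = p + q → change-point (collinear configuration reachable)

change-point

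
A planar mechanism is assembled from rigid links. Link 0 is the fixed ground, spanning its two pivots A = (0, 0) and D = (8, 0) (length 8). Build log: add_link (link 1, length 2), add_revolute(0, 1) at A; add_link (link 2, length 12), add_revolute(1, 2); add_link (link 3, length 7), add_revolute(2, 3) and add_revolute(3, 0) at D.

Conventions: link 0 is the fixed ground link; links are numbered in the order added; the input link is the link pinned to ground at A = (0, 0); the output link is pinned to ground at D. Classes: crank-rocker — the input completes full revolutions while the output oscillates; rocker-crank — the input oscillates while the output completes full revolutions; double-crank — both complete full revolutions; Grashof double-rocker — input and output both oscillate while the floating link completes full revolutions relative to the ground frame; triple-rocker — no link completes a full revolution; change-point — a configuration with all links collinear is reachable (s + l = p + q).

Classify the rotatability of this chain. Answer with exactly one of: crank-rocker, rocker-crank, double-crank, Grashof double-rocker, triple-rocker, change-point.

lengths: ground=8, input=2, coupler=12, output=7
sorted: s=2 (shortest), l=12 (longest), p+q=15
s + l = 14 vs p + q = 15
s + l < p + q (Grashof) with shortest = input link → crank-rocker

crank-rocker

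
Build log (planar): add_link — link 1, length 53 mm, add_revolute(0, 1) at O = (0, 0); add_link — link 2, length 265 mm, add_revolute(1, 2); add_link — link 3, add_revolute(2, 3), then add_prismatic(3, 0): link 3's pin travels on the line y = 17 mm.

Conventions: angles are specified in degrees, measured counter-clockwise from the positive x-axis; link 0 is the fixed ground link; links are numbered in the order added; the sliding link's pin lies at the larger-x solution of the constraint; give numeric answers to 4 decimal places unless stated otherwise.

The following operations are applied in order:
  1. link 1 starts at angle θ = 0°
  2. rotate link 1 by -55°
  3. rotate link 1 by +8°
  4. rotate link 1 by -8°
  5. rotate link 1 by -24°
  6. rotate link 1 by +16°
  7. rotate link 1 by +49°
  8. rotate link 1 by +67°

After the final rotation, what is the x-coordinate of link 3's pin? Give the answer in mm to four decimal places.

geometry: r = 53 mm, L = 265 mm, e = 17 mm; θ starts at 0°
rotate link 1 by -55°: θ ← 0° -55° = -55°
rotate link 1 by +8°: θ ← -55° +8° = -47°
rotate link 1 by -8°: θ ← -47° -8° = -55°
rotate link 1 by -24°: θ ← -55° -24° = -79°
rotate link 1 by +16°: θ ← -79° +16° = -63°
rotate link 1 by +49°: θ ← -63° +49° = -14°
rotate link 1 by +67°: θ ← -14° +67° = 53°
crank pin P = (r cos θ, r sin θ) = (31.896196, 42.327682)
h = r sin θ − e = 42.327682 − 17 = 25.327682
x = r cos θ + √(L² − h²) = 31.896196 + 263.786862 = 295.683058

295.6831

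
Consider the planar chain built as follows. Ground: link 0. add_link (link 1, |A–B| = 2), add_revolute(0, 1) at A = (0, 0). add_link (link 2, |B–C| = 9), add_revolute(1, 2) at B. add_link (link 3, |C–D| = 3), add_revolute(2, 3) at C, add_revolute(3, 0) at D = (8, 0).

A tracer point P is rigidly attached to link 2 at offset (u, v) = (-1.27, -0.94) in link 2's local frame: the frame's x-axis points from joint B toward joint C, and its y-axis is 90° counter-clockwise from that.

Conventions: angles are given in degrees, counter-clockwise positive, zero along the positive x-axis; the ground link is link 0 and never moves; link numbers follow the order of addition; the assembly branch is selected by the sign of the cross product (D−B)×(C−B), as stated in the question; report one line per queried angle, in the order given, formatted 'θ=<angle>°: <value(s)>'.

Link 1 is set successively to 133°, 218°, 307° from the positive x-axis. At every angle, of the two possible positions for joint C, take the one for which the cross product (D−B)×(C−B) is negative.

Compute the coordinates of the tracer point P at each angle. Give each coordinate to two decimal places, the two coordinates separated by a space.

A=(0,0), D=(8.00,0)
θ=133°: B = A + 2.00·(cos133°, sin133°) = (-1.3640, 1.4627)
θ=133°: |BD| = 9.4775
θ=133°: circle(B,9.00) ∩ circle(D,3.00): a=8.5372, h=2.8488
θ=133°:   candidates: C₊=(7.5106,2.9598) cross=27.000; C₋=(6.6313,-2.6696) cross=-27.000
θ=133°:   branch - wants cross < 0 → take C=(6.6313,-2.6696) (cross=-27.000)
θ=133°: ex = (C−B)/|BC| = (0.8884,-0.4591); ey = (0.4591,0.8884)
θ=133°: P = B + -1.27·ex + -0.94·ey = (-2.9238,1.2108)
θ=218°: B = A + 2.00·(cos218°, sin218°) = (-1.5760, -1.2313)
θ=218°: |BD| = 9.6549
θ=218°: circle(B,9.00) ∩ circle(D,3.00): a=8.5561, h=2.7916
θ=218°:   candidates: C₊=(6.5542,2.6286) cross=26.952; C₋=(7.2663,-2.9089) cross=-26.952
θ=218°:   branch - wants cross < 0 → take C=(7.2663,-2.9089) (cross=-26.952)
θ=218°: ex = (C−B)/|BC| = (0.9825,-0.1864); ey = (0.1864,0.9825)
θ=218°: P = B + -1.27·ex + -0.94·ey = (-2.9990,-1.9181)
θ=307°: B = A + 2.00·(cos307°, sin307°) = (1.2036, -1.5973)
θ=307°: |BD| = 6.9815
θ=307°: circle(B,9.00) ∩ circle(D,3.00): a=8.6472, h=2.4951
θ=307°:   candidates: C₊=(9.0507,2.8100) cross=17.420; C₋=(10.1923,-2.0478) cross=-17.420
θ=307°:   branch - wants cross < 0 → take C=(10.1923,-2.0478) (cross=-17.420)
θ=307°: ex = (C−B)/|BC| = (0.9987,-0.0501); ey = (0.0501,0.9987)
θ=307°: P = B + -1.27·ex + -0.94·ey = (-0.1118,-2.4725)

θ=133°: -2.92 1.21
θ=218°: -3.00 -1.92
θ=307°: -0.11 -2.47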